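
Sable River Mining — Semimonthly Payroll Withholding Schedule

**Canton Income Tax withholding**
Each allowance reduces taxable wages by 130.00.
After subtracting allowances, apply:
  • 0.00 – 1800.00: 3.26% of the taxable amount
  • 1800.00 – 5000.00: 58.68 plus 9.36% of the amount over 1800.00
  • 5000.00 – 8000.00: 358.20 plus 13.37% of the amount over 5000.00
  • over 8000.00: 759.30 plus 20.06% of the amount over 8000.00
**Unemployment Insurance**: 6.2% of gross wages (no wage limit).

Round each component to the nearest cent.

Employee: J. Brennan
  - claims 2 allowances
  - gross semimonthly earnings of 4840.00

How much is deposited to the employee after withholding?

Canton Income Tax: taxable = 4840.00 − 2×130.00 = 4580.00
  58.68 + 9.36% × (4580.00 − 1800.00) = 58.68 + 9.36% × 2780.00 = 318.89
Unemployment Insurance: 6.2% × 4840.00 = 300.08
Total withheld: 318.89 + 300.08 = 618.97
Net pay: 4840.00 − 618.97 = 4221.03

4221.03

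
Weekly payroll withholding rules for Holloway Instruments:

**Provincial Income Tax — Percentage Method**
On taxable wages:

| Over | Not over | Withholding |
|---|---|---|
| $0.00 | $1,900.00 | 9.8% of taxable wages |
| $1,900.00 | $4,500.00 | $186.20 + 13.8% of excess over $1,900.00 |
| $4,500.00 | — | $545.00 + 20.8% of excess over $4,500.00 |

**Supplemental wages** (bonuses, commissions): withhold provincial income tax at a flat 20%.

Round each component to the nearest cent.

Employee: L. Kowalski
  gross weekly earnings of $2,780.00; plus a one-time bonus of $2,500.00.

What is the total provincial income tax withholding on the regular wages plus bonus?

$807.64

Provincial Income Tax: taxable = $2,780.00
  $186.20 + 13.8% × ($2,780.00 − $1,900.00) = $186.20 + 13.8% × $880.00 = $307.64
Supplemental (20% flat on bonus): 20% × $2,500.00 = $500.00
Total provincial income tax: $307.64 + $500.00 = $807.64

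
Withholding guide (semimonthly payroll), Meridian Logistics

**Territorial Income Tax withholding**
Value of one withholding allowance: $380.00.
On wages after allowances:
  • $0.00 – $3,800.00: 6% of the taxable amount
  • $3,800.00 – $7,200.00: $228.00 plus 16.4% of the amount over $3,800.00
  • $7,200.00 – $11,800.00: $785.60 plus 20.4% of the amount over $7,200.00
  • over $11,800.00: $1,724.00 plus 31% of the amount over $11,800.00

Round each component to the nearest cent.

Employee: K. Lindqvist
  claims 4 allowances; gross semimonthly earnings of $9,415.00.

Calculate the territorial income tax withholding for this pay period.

Territorial Income Tax: taxable = $9,415.00 − 4×$380.00 = $7,895.00
  $785.60 + 20.4% × ($7,895.00 − $7,200.00) = $785.60 + 20.4% × $695.00 = $927.38

$927.38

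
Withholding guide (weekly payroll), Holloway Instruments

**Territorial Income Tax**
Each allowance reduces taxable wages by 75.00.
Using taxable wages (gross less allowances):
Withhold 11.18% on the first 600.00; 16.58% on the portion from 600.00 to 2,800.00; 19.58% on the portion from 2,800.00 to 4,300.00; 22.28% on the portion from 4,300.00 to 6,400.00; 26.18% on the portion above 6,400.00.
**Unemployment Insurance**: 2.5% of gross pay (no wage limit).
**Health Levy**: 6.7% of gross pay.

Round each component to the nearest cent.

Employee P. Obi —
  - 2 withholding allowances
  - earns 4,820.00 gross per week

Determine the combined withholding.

1,251.42

Territorial Income Tax: taxable = 4,820.00 − 2×75.00 = 4,670.00
  725.54 + 22.28% × (4,670.00 − 4,300.00) = 725.54 + 22.28% × 370.00 = 807.98
Unemployment Insurance: 2.5% × 4,820.00 = 120.50
Health Levy: 6.7% × 4,820.00 = 322.94
Total: 807.98 + 120.50 + 322.94 = 1,251.42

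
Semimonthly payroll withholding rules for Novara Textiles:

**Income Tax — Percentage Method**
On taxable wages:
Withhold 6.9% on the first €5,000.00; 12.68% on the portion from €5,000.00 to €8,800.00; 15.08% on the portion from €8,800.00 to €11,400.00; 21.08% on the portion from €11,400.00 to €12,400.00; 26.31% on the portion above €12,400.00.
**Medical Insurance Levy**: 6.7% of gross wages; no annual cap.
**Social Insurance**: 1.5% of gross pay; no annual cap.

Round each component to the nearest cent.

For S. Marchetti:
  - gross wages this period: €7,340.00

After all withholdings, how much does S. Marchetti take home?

€6,096.41

Income Tax: taxable = €7,340.00
  €345.00 + 12.68% × (€7,340.00 − €5,000.00) = €345.00 + 12.68% × €2,340.00 = €641.71
Medical Insurance Levy: 6.7% × €7,340.00 = €491.78
Social Insurance: 1.5% × €7,340.00 = €110.10
Total withheld: €641.71 + €491.78 + €110.10 = €1,243.59
Net pay: €7,340.00 − €1,243.59 = €6,096.41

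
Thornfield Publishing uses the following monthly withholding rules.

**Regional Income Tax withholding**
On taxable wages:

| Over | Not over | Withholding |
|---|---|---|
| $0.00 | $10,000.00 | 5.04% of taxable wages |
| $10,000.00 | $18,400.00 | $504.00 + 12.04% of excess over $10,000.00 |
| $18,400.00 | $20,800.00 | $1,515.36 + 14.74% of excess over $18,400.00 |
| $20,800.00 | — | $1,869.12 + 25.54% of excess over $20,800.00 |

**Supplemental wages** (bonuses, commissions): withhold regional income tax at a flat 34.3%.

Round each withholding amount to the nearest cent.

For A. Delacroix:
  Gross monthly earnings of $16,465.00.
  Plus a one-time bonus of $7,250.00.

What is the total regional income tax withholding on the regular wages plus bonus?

$3,769.14

Regional Income Tax: taxable = $16,465.00
  $504.00 + 12.04% × ($16,465.00 − $10,000.00) = $504.00 + 12.04% × $6,465.00 = $1,282.39
Supplemental (34.3% flat on bonus): 34.3% × $7,250.00 = $2,486.75
Total regional income tax: $1,282.39 + $2,486.75 = $3,769.14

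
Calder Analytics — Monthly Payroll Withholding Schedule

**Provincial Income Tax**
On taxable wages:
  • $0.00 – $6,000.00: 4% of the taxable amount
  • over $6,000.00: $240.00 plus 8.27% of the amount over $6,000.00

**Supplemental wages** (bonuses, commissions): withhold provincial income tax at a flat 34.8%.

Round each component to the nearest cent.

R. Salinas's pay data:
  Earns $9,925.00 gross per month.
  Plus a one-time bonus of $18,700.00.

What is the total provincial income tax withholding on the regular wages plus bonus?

$7,072.20

Provincial Income Tax: taxable = $9,925.00
  $240.00 + 8.27% × ($9,925.00 − $6,000.00) = $240.00 + 8.27% × $3,925.00 = $564.60
Supplemental (34.8% flat on bonus): 34.8% × $18,700.00 = $6,507.60
Total provincial income tax: $564.60 + $6,507.60 = $7,072.20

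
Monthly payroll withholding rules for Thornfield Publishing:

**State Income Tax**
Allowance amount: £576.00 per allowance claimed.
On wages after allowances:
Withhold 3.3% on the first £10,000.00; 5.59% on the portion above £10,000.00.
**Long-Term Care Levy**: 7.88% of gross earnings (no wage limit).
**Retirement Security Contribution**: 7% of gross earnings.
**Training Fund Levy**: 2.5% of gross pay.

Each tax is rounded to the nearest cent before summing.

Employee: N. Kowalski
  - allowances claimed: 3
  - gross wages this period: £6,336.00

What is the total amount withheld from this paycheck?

£1,253.26

State Income Tax: taxable = £6,336.00 − 3×£576.00 = £4,608.00
  3.3% × £4,608.00 = £152.06
Long-Term Care Levy: 7.88% × £6,336.00 = £499.28
Retirement Security Contribution: 7% × £6,336.00 = £443.52
Training Fund Levy: 2.5% × £6,336.00 = £158.40
Total: £152.06 + £499.28 + £443.52 + £158.40 = £1,253.26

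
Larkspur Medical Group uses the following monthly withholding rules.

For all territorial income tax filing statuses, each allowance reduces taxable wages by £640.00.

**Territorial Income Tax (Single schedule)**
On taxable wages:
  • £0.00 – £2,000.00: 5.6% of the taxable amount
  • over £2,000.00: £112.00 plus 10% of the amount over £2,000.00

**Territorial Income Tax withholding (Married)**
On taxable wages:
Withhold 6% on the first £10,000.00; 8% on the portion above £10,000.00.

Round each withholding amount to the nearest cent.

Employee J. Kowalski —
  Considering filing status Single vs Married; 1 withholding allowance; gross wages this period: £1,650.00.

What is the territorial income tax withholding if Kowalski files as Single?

£56.56

Territorial Income Tax (Single): taxable = £1,650.00 − 1×£640.00 = £1,010.00
  5.6% × £1,010.00 = £56.56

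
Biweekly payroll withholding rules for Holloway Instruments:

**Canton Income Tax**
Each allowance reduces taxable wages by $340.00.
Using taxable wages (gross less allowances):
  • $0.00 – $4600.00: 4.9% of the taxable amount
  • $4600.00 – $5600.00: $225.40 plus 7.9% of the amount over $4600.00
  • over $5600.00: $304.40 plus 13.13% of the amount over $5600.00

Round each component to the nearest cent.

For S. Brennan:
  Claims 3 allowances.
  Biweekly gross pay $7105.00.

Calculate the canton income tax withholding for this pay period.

Canton Income Tax: taxable = $7105.00 − 3×$340.00 = $6085.00
  $304.40 + 13.13% × ($6085.00 − $5600.00) = $304.40 + 13.13% × $485.00 = $368.08

$368.08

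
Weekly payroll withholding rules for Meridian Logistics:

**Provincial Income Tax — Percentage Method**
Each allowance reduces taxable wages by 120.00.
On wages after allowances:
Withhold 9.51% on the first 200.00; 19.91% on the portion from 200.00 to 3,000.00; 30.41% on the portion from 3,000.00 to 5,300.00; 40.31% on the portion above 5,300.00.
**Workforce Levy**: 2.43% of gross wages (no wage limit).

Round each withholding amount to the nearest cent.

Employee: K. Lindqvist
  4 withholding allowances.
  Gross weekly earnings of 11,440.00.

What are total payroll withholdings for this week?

3,835.47

Provincial Income Tax: taxable = 11,440.00 − 4×120.00 = 10,960.00
  1,275.93 + 40.31% × (10,960.00 − 5,300.00) = 1,275.93 + 40.31% × 5,660.00 = 3,557.48
Workforce Levy: 2.43% × 11,440.00 = 277.99
Total: 3,557.48 + 277.99 = 3,835.47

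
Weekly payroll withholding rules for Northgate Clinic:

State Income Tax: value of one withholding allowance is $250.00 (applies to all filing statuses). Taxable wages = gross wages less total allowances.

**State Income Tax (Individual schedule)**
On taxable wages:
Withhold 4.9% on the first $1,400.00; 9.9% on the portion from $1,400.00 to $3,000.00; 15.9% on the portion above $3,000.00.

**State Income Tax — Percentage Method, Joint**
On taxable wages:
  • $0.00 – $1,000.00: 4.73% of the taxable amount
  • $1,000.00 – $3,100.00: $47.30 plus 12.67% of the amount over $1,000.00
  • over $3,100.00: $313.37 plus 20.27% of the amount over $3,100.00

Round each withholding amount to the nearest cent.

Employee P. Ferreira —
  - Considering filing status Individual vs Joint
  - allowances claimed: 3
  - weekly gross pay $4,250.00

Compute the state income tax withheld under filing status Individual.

State Income Tax (Individual): taxable = $4,250.00 − 3×$250.00 = $3,500.00
  $227.00 + 15.9% × ($3,500.00 − $3,000.00) = $227.00 + 15.9% × $500.00 = $306.50

$306.50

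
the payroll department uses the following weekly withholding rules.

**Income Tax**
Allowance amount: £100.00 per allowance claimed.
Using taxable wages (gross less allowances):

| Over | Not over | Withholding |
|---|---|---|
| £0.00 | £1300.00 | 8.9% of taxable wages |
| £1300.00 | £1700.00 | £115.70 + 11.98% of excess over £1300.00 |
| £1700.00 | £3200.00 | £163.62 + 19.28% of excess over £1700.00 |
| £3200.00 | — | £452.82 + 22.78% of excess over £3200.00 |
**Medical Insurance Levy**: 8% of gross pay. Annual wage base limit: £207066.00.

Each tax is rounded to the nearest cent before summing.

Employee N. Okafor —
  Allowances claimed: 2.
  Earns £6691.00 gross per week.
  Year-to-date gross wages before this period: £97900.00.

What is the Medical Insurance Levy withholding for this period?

£535.28

Medical Insurance Levy: 8% × £6691.00 = £535.28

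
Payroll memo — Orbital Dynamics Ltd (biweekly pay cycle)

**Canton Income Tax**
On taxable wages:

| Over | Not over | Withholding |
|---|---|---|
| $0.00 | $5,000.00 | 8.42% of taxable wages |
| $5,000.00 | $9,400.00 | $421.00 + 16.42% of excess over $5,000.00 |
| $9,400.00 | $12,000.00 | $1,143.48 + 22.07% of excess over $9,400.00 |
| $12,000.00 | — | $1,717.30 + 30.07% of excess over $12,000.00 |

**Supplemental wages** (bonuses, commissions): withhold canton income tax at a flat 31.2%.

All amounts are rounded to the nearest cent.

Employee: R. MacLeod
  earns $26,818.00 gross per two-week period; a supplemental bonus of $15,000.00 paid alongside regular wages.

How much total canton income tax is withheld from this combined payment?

Canton Income Tax: taxable = $26,818.00
  $1,717.30 + 30.07% × ($26,818.00 − $12,000.00) = $1,717.30 + 30.07% × $14,818.00 = $6,173.07
Supplemental (31.2% flat on bonus): 31.2% × $15,000.00 = $4,680.00
Total canton income tax: $6,173.07 + $4,680.00 = $10,853.07

$10,853.07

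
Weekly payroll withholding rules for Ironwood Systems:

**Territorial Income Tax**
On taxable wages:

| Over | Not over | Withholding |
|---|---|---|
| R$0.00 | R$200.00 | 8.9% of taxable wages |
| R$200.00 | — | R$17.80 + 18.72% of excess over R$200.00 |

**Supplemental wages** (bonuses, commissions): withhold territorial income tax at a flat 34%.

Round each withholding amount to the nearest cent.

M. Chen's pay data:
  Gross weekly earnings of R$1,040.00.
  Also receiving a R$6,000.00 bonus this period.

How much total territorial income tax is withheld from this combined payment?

Territorial Income Tax: taxable = R$1,040.00
  R$17.80 + 18.72% × (R$1,040.00 − R$200.00) = R$17.80 + 18.72% × R$840.00 = R$175.05
Supplemental (34% flat on bonus): 34% × R$6,000.00 = R$2,040.00
Total territorial income tax: R$175.05 + R$2,040.00 = R$2,215.05

R$2,215.05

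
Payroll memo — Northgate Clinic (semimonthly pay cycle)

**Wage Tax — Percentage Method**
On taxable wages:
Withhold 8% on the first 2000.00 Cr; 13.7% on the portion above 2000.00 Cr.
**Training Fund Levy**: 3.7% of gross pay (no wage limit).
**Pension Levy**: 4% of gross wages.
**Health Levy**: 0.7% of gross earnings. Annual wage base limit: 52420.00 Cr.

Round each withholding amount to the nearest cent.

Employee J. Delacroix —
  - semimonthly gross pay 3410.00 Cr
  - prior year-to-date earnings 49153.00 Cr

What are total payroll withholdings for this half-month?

Wage Tax: taxable = 3410.00 Cr
  160.00 Cr + 13.7% × (3410.00 Cr − 2000.00 Cr) = 160.00 Cr + 13.7% × 1410.00 Cr = 353.17 Cr
Training Fund Levy: 3.7% × 3410.00 Cr = 126.17 Cr
Pension Levy: 4% × 3410.00 Cr = 136.40 Cr
Health Levy: cap 52420.00 Cr − YTD 49153.00 Cr = 3267.00 Cr subject; 0.7% × 3267.00 Cr = 22.87 Cr
Total: 353.17 Cr + 126.17 Cr + 136.40 Cr + 22.87 Cr = 638.61 Cr

638.61 Cr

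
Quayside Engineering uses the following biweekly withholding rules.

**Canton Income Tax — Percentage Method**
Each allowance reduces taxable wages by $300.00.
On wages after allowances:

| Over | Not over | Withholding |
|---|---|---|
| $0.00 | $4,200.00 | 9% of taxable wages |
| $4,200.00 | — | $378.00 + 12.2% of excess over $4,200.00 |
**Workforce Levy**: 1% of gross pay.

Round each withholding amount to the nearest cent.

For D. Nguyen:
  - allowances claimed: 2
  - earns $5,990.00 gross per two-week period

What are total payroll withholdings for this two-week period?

$583.08

Canton Income Tax: taxable = $5,990.00 − 2×$300.00 = $5,390.00
  $378.00 + 12.2% × ($5,390.00 − $4,200.00) = $378.00 + 12.2% × $1,190.00 = $523.18
Workforce Levy: 1% × $5,990.00 = $59.90
Total: $523.18 + $59.90 = $583.08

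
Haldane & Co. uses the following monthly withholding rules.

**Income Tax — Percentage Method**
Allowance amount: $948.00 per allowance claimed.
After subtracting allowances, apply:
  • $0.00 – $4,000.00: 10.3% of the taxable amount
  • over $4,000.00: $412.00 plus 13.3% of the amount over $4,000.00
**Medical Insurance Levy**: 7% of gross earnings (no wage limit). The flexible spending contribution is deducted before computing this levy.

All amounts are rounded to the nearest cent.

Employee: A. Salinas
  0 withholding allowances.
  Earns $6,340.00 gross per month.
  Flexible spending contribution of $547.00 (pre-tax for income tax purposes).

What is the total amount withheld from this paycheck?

$1,055.98

Income Tax: taxable = $6,340.00 − $547.00 = $5,793.00
  $412.00 + 13.3% × ($5,793.00 − $4,000.00) = $412.00 + 13.3% × $1,793.00 = $650.47
Medical Insurance Levy: 7% × $5,793.00 = $405.51
Total: $650.47 + $405.51 = $1,055.98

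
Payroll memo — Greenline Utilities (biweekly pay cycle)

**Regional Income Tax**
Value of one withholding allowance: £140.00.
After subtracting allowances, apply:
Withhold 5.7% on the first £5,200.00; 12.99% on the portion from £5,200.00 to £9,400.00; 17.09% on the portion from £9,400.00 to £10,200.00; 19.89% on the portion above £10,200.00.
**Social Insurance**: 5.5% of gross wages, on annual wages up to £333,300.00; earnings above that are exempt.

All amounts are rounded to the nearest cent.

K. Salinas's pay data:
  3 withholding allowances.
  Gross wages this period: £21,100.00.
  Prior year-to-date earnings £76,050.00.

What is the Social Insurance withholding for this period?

Social Insurance: 5.5% × £21,100.00 = £1,160.50

£1,160.50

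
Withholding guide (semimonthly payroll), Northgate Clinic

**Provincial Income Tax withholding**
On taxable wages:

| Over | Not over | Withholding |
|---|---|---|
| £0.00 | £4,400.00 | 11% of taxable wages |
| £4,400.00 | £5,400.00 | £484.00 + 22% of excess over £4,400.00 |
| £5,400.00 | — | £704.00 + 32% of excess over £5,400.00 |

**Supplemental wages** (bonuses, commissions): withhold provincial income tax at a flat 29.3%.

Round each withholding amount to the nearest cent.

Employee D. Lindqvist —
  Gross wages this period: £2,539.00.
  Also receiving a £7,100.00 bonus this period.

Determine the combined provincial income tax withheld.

Provincial Income Tax: taxable = £2,539.00
  11% × £2,539.00 = £279.29
Supplemental (29.3% flat on bonus): 29.3% × £7,100.00 = £2,080.30
Total provincial income tax: £279.29 + £2,080.30 = £2,359.59

£2,359.59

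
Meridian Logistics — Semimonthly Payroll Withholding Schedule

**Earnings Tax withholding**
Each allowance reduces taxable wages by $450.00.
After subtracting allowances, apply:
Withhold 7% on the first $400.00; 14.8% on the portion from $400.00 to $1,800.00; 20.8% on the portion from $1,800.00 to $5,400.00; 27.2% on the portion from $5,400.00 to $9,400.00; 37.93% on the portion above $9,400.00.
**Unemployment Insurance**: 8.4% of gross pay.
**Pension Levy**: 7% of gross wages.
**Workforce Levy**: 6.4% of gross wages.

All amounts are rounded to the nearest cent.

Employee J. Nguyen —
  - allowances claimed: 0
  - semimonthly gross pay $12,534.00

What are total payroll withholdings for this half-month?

Earnings Tax: taxable = $12,534.00
  $2,072.00 + 37.93% × ($12,534.00 − $9,400.00) = $2,072.00 + 37.93% × $3,134.00 = $3,260.73
Unemployment Insurance: 8.4% × $12,534.00 = $1,052.86
Pension Levy: 7% × $12,534.00 = $877.38
Workforce Levy: 6.4% × $12,534.00 = $802.18
Total: $3,260.73 + $1,052.86 + $877.38 + $802.18 = $5,993.15

$5,993.15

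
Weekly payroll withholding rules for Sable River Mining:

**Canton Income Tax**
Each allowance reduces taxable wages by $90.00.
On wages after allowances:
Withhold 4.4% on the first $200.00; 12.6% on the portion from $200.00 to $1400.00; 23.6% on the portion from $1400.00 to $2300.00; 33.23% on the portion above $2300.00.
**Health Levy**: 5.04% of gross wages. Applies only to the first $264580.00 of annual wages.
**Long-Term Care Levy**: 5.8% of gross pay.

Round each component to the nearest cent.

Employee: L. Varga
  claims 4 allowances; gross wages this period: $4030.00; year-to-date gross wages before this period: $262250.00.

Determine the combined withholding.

$1178.82

Canton Income Tax: taxable = $4030.00 − 4×$90.00 = $3670.00
  $372.40 + 33.23% × ($3670.00 − $2300.00) = $372.40 + 33.23% × $1370.00 = $827.65
Health Levy: cap $264580.00 − YTD $262250.00 = $2330.00 subject; 5.04% × $2330.00 = $117.43
Long-Term Care Levy: 5.8% × $4030.00 = $233.74
Total: $827.65 + $117.43 + $233.74 = $1178.82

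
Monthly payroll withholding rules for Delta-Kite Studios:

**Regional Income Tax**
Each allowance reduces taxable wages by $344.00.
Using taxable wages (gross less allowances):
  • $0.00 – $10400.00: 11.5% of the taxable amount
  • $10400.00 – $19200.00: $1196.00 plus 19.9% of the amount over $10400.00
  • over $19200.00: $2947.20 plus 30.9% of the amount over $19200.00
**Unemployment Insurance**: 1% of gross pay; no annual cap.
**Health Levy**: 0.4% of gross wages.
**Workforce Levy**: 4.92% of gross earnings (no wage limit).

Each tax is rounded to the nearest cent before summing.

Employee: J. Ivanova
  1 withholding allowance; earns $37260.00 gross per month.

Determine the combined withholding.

$10776.27

Regional Income Tax: taxable = $37260.00 − 1×$344.00 = $36916.00
  $2947.20 + 30.9% × ($36916.00 − $19200.00) = $2947.20 + 30.9% × $17716.00 = $8421.44
Unemployment Insurance: 1% × $37260.00 = $372.60
Health Levy: 0.4% × $37260.00 = $149.04
Workforce Levy: 4.92% × $37260.00 = $1833.19
Total: $8421.44 + $372.60 + $149.04 + $1833.19 = $10776.27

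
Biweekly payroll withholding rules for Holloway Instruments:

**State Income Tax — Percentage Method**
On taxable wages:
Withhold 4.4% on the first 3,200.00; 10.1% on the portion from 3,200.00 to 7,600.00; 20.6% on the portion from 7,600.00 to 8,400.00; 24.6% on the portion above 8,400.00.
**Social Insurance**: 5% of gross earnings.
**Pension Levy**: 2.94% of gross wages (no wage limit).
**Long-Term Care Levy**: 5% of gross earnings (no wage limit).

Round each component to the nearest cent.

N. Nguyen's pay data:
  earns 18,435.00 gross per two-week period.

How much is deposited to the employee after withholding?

12,830.90

State Income Tax: taxable = 18,435.00
  750.00 + 24.6% × (18,435.00 − 8,400.00) = 750.00 + 24.6% × 10,035.00 = 3,218.61
Social Insurance: 5% × 18,435.00 = 921.75
Pension Levy: 2.94% × 18,435.00 = 541.99
Long-Term Care Levy: 5% × 18,435.00 = 921.75
Total withheld: 3,218.61 + 921.75 + 541.99 + 921.75 = 5,604.10
Net pay: 18,435.00 − 5,604.10 = 12,830.90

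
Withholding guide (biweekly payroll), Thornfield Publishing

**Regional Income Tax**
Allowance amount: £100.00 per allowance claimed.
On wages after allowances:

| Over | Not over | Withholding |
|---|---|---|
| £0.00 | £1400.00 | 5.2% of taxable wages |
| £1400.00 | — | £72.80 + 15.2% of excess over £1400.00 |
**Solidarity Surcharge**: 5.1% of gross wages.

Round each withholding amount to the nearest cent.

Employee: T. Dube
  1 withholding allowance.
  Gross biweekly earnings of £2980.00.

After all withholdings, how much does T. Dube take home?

Regional Income Tax: taxable = £2980.00 − 1×£100.00 = £2880.00
  £72.80 + 15.2% × (£2880.00 − £1400.00) = £72.80 + 15.2% × £1480.00 = £297.76
Solidarity Surcharge: 5.1% × £2980.00 = £151.98
Total withheld: £297.76 + £151.98 = £449.74
Net pay: £2980.00 − £449.74 = £2530.26

£2530.26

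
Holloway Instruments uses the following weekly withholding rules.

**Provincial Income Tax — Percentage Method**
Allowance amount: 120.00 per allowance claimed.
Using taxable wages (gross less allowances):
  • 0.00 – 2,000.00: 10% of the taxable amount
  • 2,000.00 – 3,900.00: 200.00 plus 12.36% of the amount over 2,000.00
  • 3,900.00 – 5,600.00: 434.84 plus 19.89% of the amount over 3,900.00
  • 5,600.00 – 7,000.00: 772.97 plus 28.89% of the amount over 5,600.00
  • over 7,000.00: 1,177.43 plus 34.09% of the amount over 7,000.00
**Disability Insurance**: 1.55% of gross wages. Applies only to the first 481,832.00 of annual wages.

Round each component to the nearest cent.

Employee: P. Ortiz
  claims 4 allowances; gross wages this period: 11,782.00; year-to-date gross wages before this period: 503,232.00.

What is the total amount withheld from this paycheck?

Provincial Income Tax: taxable = 11,782.00 − 4×120.00 = 11,302.00
  1,177.43 + 34.09% × (11,302.00 − 7,000.00) = 1,177.43 + 34.09% × 4,302.00 = 2,643.98
Disability Insurance: YTD 503,232.00 ≥ cap 481,832.00 → 0.00
Total: 2,643.98 + 0.00 = 2,643.98

2,643.98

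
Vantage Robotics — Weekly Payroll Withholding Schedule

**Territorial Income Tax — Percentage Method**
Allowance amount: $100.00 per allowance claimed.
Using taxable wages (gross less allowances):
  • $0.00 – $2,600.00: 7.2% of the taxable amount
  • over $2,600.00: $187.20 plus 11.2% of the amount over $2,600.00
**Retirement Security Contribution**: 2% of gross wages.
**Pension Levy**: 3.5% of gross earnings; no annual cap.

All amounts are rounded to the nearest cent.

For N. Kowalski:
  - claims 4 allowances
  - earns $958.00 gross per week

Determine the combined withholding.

Territorial Income Tax: taxable = $958.00 − 4×$100.00 = $558.00
  7.2% × $558.00 = $40.18
Retirement Security Contribution: 2% × $958.00 = $19.16
Pension Levy: 3.5% × $958.00 = $33.53
Total: $40.18 + $19.16 + $33.53 = $92.87

$92.87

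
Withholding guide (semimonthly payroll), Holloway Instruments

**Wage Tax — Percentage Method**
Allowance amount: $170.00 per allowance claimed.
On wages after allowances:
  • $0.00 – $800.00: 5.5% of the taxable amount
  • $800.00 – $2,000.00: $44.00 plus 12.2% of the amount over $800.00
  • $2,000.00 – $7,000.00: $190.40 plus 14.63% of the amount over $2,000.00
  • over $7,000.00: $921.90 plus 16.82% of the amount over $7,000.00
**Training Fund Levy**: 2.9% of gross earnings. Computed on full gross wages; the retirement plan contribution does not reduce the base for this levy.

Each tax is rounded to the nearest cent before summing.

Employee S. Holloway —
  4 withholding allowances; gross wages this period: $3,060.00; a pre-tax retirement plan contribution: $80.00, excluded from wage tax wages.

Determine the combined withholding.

Wage Tax: taxable = $3,060.00 − $80.00 − 4×$170.00 = $2,300.00
  $190.40 + 14.63% × ($2,300.00 − $2,000.00) = $190.40 + 14.63% × $300.00 = $234.29
Training Fund Levy: 2.9% × $3,060.00 = $88.74
Total: $234.29 + $88.74 = $323.03

$323.03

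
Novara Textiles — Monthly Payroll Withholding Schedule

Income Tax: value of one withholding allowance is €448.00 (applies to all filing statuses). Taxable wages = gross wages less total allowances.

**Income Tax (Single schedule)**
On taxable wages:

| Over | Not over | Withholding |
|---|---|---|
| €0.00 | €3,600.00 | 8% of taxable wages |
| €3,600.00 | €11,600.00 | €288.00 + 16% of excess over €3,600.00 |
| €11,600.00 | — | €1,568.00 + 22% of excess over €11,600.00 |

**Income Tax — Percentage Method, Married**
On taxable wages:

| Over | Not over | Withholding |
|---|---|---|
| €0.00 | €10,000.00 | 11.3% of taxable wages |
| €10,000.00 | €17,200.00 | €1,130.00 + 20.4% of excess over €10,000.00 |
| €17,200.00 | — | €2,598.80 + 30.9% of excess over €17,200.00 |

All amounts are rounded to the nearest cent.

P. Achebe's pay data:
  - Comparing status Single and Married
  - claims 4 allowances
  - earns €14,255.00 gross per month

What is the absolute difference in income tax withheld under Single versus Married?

€125.41

Income Tax (Single): taxable = €14,255.00 − 4×€448.00 = €12,463.00
  €1,568.00 + 22% × (€12,463.00 − €11,600.00) = €1,568.00 + 22% × €863.00 = €1,757.86
Income Tax (Married): taxable = €14,255.00 − 4×€448.00 = €12,463.00
  €1,130.00 + 20.4% × (€12,463.00 − €10,000.00) = €1,130.00 + 20.4% × €2,463.00 = €1,632.45
Difference: |€1,757.86 − €1,632.45| = €125.41 (higher under Single)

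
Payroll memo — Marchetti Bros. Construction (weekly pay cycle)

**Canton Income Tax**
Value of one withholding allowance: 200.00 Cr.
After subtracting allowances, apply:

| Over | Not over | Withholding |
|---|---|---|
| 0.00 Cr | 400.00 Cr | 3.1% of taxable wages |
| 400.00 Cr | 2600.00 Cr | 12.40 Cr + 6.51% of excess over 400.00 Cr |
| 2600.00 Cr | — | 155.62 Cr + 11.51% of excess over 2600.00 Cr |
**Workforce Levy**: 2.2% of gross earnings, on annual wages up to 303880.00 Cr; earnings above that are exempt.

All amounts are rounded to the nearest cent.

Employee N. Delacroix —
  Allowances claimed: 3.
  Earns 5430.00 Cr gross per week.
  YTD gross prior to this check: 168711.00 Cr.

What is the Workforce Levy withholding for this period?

119.46 Cr

Workforce Levy: 2.2% × 5430.00 Cr = 119.46 Cr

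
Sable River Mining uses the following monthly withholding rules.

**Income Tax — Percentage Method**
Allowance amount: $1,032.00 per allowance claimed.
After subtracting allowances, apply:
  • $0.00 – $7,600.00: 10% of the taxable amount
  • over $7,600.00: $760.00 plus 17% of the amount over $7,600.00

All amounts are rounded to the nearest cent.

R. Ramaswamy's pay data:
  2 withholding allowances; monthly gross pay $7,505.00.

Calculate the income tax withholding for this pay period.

Income Tax: taxable = $7,505.00 − 2×$1,032.00 = $5,441.00
  10% × $5,441.00 = $544.10

$544.10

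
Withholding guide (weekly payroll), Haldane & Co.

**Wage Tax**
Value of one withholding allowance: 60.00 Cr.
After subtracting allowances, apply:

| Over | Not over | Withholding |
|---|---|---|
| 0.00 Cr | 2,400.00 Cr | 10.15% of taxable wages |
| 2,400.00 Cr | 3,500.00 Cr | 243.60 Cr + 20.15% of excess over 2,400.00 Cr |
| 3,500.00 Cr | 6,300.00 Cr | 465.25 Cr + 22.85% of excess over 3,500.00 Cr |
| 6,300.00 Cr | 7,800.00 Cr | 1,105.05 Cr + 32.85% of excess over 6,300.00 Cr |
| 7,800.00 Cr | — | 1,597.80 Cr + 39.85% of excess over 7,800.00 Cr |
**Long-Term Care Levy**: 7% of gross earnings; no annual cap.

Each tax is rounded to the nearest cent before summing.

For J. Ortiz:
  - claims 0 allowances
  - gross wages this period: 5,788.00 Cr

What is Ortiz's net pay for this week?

4,394.78 Cr

Wage Tax: taxable = 5,788.00 Cr
  465.25 Cr + 22.85% × (5,788.00 Cr − 3,500.00 Cr) = 465.25 Cr + 22.85% × 2,288.00 Cr = 988.06 Cr
Long-Term Care Levy: 7% × 5,788.00 Cr = 405.16 Cr
Total withheld: 988.06 Cr + 405.16 Cr = 1,393.22 Cr
Net pay: 5,788.00 Cr − 1,393.22 Cr = 4,394.78 Cr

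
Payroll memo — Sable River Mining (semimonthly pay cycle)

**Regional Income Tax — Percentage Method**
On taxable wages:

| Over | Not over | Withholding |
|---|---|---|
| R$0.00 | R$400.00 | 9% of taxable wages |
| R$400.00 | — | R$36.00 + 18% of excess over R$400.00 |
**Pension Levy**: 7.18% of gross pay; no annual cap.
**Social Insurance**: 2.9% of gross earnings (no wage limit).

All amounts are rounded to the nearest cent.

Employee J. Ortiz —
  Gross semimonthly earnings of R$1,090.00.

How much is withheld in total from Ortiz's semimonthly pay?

R$270.07

Regional Income Tax: taxable = R$1,090.00
  R$36.00 + 18% × (R$1,090.00 − R$400.00) = R$36.00 + 18% × R$690.00 = R$160.20
Pension Levy: 7.18% × R$1,090.00 = R$78.26
Social Insurance: 2.9% × R$1,090.00 = R$31.61
Total: R$160.20 + R$78.26 + R$31.61 = R$270.07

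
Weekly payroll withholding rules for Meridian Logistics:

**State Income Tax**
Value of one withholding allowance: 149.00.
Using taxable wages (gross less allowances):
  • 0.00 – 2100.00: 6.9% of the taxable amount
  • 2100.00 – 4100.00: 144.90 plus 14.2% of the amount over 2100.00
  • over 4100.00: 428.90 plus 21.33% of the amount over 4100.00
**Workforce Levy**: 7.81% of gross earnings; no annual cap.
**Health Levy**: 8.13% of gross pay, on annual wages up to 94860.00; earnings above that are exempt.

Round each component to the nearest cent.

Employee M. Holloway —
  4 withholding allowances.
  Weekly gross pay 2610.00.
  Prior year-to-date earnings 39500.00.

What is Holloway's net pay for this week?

State Income Tax: taxable = 2610.00 − 4×149.00 = 2014.00
  6.9% × 2014.00 = 138.97
Workforce Levy: 7.81% × 2610.00 = 203.84
Health Levy: 8.13% × 2610.00 = 212.19
Total withheld: 138.97 + 203.84 + 212.19 = 555.00
Net pay: 2610.00 − 555.00 = 2055.00

2055.00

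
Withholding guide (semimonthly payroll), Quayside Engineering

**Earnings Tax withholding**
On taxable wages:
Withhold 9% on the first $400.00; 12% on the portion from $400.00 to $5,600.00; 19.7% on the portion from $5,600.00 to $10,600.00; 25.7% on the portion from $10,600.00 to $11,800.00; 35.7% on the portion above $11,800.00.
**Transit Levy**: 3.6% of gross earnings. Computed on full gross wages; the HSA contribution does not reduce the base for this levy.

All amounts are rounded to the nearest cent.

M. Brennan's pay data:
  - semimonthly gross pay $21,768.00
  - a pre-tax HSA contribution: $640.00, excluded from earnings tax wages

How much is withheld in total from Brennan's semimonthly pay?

Earnings Tax: taxable = $21,768.00 − $640.00 = $21,128.00
  $1,953.40 + 35.7% × ($21,128.00 − $11,800.00) = $1,953.40 + 35.7% × $9,328.00 = $5,283.50
Transit Levy: 3.6% × $21,768.00 = $783.65
Total: $5,283.50 + $783.65 = $6,067.15

$6,067.15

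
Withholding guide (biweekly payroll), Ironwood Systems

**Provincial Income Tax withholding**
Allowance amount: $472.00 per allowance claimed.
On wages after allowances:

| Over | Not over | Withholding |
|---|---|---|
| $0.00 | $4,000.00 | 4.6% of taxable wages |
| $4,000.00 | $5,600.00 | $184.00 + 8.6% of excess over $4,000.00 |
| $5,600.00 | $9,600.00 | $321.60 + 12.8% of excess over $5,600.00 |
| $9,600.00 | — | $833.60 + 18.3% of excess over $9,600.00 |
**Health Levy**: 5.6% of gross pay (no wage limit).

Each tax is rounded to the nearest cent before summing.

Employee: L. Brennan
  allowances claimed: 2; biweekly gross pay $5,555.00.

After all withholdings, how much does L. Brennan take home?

Provincial Income Tax: taxable = $5,555.00 − 2×$472.00 = $4,611.00
  $184.00 + 8.6% × ($4,611.00 − $4,000.00) = $184.00 + 8.6% × $611.00 = $236.55
Health Levy: 5.6% × $5,555.00 = $311.08
Total withheld: $236.55 + $311.08 = $547.63
Net pay: $5,555.00 − $547.63 = $5,007.37

$5,007.37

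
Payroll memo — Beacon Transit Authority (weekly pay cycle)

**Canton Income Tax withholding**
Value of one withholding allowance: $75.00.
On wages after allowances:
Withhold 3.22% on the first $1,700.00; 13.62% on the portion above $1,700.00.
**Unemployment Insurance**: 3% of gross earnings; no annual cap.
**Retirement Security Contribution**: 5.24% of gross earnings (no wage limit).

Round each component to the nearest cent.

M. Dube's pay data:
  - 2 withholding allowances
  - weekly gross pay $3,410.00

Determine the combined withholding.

Canton Income Tax: taxable = $3,410.00 − 2×$75.00 = $3,260.00
  $54.74 + 13.62% × ($3,260.00 − $1,700.00) = $54.74 + 13.62% × $1,560.00 = $267.21
Unemployment Insurance: 3% × $3,410.00 = $102.30
Retirement Security Contribution: 5.24% × $3,410.00 = $178.68
Total: $267.21 + $102.30 + $178.68 = $548.19

$548.19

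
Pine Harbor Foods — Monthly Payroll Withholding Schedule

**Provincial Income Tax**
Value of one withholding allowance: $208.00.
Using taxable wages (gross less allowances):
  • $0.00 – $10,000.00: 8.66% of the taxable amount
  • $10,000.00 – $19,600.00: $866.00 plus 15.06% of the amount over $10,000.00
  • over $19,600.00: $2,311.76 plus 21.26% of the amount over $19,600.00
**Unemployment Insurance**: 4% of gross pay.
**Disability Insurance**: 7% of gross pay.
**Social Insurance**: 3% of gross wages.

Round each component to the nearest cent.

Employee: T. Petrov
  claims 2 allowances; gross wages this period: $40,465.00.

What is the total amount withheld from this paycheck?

Provincial Income Tax: taxable = $40,465.00 − 2×$208.00 = $40,049.00
  $2,311.76 + 21.26% × ($40,049.00 − $19,600.00) = $2,311.76 + 21.26% × $20,449.00 = $6,659.22
Unemployment Insurance: 4% × $40,465.00 = $1,618.60
Disability Insurance: 7% × $40,465.00 = $2,832.55
Social Insurance: 3% × $40,465.00 = $1,213.95
Total: $6,659.22 + $1,618.60 + $2,832.55 + $1,213.95 = $12,324.32

$12,324.32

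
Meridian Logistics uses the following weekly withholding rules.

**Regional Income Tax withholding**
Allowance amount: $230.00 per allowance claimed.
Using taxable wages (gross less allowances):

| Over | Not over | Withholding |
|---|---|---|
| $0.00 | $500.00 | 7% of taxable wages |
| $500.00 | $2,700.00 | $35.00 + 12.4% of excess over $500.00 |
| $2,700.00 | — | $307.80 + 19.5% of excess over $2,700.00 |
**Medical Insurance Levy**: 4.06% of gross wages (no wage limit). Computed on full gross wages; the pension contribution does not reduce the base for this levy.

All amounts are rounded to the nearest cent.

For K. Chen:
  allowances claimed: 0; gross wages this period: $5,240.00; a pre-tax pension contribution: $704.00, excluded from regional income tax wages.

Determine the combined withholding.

$878.56

Regional Income Tax: taxable = $5,240.00 − $704.00 = $4,536.00
  $307.80 + 19.5% × ($4,536.00 − $2,700.00) = $307.80 + 19.5% × $1,836.00 = $665.82
Medical Insurance Levy: 4.06% × $5,240.00 = $212.74
Total: $665.82 + $212.74 = $878.56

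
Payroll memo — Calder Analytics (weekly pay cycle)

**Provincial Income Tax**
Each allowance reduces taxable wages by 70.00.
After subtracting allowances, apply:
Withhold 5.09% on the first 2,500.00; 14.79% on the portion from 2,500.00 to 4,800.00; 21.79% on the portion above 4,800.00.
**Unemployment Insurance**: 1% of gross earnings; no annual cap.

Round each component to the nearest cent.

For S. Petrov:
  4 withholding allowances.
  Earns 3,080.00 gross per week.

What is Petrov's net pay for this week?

2,877.58

Provincial Income Tax: taxable = 3,080.00 − 4×70.00 = 2,800.00
  127.25 + 14.79% × (2,800.00 − 2,500.00) = 127.25 + 14.79% × 300.00 = 171.62
Unemployment Insurance: 1% × 3,080.00 = 30.80
Total withheld: 171.62 + 30.80 = 202.42
Net pay: 3,080.00 − 202.42 = 2,877.58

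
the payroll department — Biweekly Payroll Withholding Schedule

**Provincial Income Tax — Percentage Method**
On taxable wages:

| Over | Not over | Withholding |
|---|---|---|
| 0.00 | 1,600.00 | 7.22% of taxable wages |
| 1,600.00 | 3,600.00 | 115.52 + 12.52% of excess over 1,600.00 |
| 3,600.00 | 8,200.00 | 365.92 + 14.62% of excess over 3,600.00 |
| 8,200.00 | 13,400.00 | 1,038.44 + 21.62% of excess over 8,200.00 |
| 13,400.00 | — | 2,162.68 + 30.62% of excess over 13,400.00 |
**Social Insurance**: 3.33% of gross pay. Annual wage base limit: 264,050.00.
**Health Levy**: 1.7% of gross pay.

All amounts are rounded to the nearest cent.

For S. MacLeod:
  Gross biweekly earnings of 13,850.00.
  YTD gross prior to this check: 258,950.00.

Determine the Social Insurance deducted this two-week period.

169.83

Social Insurance: cap 264,050.00 − YTD 258,950.00 = 5,100.00 subject; 3.33% × 5,100.00 = 169.83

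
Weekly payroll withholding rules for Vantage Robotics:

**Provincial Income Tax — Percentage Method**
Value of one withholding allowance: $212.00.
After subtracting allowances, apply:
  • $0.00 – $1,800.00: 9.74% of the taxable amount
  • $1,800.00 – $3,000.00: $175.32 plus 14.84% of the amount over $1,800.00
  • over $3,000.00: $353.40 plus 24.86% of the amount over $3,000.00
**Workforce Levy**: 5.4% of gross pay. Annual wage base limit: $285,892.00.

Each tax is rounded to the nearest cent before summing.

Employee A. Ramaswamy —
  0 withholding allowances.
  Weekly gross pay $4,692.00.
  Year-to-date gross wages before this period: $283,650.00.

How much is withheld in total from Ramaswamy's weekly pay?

Provincial Income Tax: taxable = $4,692.00
  $353.40 + 24.86% × ($4,692.00 − $3,000.00) = $353.40 + 24.86% × $1,692.00 = $774.03
Workforce Levy: cap $285,892.00 − YTD $283,650.00 = $2,242.00 subject; 5.4% × $2,242.00 = $121.07
Total: $774.03 + $121.07 = $895.10

$895.10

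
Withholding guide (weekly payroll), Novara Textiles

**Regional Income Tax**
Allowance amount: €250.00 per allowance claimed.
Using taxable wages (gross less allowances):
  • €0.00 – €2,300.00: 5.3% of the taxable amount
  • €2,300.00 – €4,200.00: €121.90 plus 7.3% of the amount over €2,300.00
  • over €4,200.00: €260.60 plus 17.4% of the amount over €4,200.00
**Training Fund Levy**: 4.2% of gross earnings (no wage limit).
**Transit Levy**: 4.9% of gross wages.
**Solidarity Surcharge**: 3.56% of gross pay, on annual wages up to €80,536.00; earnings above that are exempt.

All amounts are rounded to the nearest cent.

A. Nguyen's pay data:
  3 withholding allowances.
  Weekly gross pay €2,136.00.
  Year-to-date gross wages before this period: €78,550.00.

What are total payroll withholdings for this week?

Regional Income Tax: taxable = €2,136.00 − 3×€250.00 = €1,386.00
  5.3% × €1,386.00 = €73.46
Training Fund Levy: 4.2% × €2,136.00 = €89.71
Transit Levy: 4.9% × €2,136.00 = €104.66
Solidarity Surcharge: cap €80,536.00 − YTD €78,550.00 = €1,986.00 subject; 3.56% × €1,986.00 = €70.70
Total: €73.46 + €89.71 + €104.66 + €70.70 = €338.53

€338.53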